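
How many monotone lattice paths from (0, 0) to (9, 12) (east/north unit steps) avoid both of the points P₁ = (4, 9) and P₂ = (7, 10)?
Number of paths = 154362

Inclusion–exclusion. Total paths: C(21, 9) = 293930. Through P₁: C(13, 4)·C(8, 5) = 40040. Through P₂: C(17, 7)·C(4, 2) = 116688. Since P₁ is strictly southwest of P₂, a monotone path through both must visit P₁ then P₂; paths through both = C(13, 4)·C(4, 3)·C(4, 2) = 17160. Avoid both = 293930 − 40040 − 116688 + 17160 = 154362.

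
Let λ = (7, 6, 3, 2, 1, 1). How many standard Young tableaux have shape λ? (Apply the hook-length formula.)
# SYT of shape (7, 6, 3, 2, 1, 1) = 177365760

Hook-length formula: f^λ = n! / Π hook(c), product over all cells c of the Young diagram. For λ = (7, 6, 3, 2, 1, 1), n = 20 boxes. Hook lengths by row (left-to-right, top-to-bottom): [12, 9, 7, 5, 4, 3, 1]; [10, 7, 5, 3, 2, 1]; [6, 3, 1]; [4, 1]; [2]; [1]. Product of hooks = 13716864000. So f^λ = 20! / 13716864000 = 2432902008176640000 / 13716864000 = 177365760.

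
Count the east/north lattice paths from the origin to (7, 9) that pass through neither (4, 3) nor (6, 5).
Number of paths = 7240

Inclusion–exclusion. Total paths: C(16, 7) = 11440. Through P₁: C(7, 4)·C(9, 3) = 2940. Through P₂: C(11, 6)·C(5, 1) = 2310. Since P₁ is strictly southwest of P₂, a monotone path through both must visit P₁ then P₂; paths through both = C(7, 4)·C(4, 2)·C(5, 1) = 1050. Avoid both = 11440 − 2940 − 2310 + 1050 = 7240.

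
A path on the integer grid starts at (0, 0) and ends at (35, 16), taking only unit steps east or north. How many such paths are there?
Number of paths = 7174519270695

A monotone lattice path from (0, 0) to (35, 16) consists of 35 east steps and 16 north steps in some order, so it is determined by which 35 of the 51 steps are east. The count is C(51, 35) = 7174519270695.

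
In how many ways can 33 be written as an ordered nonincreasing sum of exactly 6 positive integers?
p(33, 6 parts) = 811

Partitions of n into exactly k parts are in bijection with partitions of n − k into at most k parts (subtract 1 from each part). So p(33, exactly 6) = p(27, parts ≤ 6). Computing via the recurrence p(m, j) = p(m, j−1) + p(m−j, j) gives 811.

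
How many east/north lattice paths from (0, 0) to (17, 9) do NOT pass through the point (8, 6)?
Number of paths = 2463890

Total paths from (0, 0) to (17, 9): C(26, 17) = 3124550. Paths through (8, 6): (paths (0, 0) → (8, 6)) × (paths (8, 6) → (17, 9)) = C(14, 8) · C(12, 9) = 3003 · 220 = 660660. Avoidance count = 3124550 − 660660 = 2463890.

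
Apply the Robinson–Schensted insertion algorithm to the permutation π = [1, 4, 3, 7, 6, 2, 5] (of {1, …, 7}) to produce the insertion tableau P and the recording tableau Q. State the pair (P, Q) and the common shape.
P = [1, 2, 5] / [3, 6] / [4, 7];  Q = [1, 2, 4] / [3, 5] / [6, 7];  common shape = (3, 2, 2)

Row-insert the values π_1, π_2, … into P one at a time, bumping the leftmost entry strictly greater than the inserted value down to the next row. The recording tableau Q records, in position (i, j), the step at which that cell was added to P.
  Insert 1 (step 1): P = [1];  Q = [1]
  Insert 4 (step 2): P = [1, 4];  Q = [1, 2]
  Insert 3 (step 3): P = [1, 3] / [4];  Q = [1, 2] / [3]
  Insert 7 (step 4): P = [1, 3, 7] / [4];  Q = [1, 2, 4] / [3]
  Insert 6 (step 5): P = [1, 3, 6] / [4, 7];  Q = [1, 2, 4] / [3, 5]
  Insert 2 (step 6): P = [1, 2, 6] / [3, 7] / [4];  Q = [1, 2, 4] / [3, 5] / [6]
  Insert 5 (step 7): P = [1, 2, 5] / [3, 6] / [4, 7];  Q = [1, 2, 4] / [3, 5] / [6, 7]
Final shape: (3, 2, 2).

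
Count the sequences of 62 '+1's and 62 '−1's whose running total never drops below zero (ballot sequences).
C_62 = 24139737743045626825711458546273312

These ballot sequences are counted by the Catalan number C_n = (1/(n + 1)) · C(2n, n). For n = 62: C_62 = (1/63) · C(124, 62) = 1520803477811874490019821888415218656/63 = 24139737743045626825711458546273312.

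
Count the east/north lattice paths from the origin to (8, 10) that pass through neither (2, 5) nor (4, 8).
Number of paths = 29781

Inclusion–exclusion. Total paths: C(18, 8) = 43758. Through P₁: C(7, 2)·C(11, 6) = 9702. Through P₂: C(12, 4)·C(6, 4) = 7425. Since P₁ is strictly southwest of P₂, a monotone path through both must visit P₁ then P₂; paths through both = C(7, 2)·C(5, 2)·C(6, 4) = 3150. Avoid both = 43758 − 9702 − 7425 + 3150 = 29781.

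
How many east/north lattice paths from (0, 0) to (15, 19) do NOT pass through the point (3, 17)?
Number of paths = 1855863780

Total paths from (0, 0) to (15, 19): C(34, 15) = 1855967520. Paths through (3, 17): (paths (0, 0) → (3, 17)) × (paths (3, 17) → (15, 19)) = C(20, 3) · C(14, 12) = 1140 · 91 = 103740. Avoidance count = 1855967520 − 103740 = 1855863780.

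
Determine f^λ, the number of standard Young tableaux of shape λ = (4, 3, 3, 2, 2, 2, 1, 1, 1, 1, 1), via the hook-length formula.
# SYT of shape (4, 3, 3, 2, 2, 2, 1, 1, 1, 1, 1) = 39680550

Hook-length formula: f^λ = n! / Π hook(c), product over all cells c of the Young diagram. For λ = (4, 3, 3, 2, 2, 2, 1, 1, 1, 1, 1), n = 21 boxes. Hook lengths by row (left-to-right, top-to-bottom): [14, 8, 4, 1]; [12, 6, 2]; [11, 5, 1]; [9, 3]; [8, 2]; [7, 1]; [5]; [4]; [3]; [2]; [1]. Product of hooks = 1287556300800. So f^λ = 21! / 1287556300800 = 51090942171709440000 / 1287556300800 = 39680550.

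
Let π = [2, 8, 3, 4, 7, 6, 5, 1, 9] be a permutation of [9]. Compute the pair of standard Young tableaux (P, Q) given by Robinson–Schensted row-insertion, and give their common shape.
P = [1, 3, 4, 5, 9] / [2] / [6] / [7] / [8];  Q = [1, 2, 4, 5, 9] / [3] / [6] / [7] / [8];  common shape = (5, 1, 1, 1, 1)

Row-insert the values π_1, π_2, … into P one at a time, bumping the leftmost entry strictly greater than the inserted value down to the next row. The recording tableau Q records, in position (i, j), the step at which that cell was added to P.
  Insert 2 (step 1): P = [2];  Q = [1]
  Insert 8 (step 2): P = [2, 8];  Q = [1, 2]
  Insert 3 (step 3): P = [2, 3] / [8];  Q = [1, 2] / [3]
  Insert 4 (step 4): P = [2, 3, 4] / [8];  Q = [1, 2, 4] / [3]
  Insert 7 (step 5): P = [2, 3, 4, 7] / [8];  Q = [1, 2, 4, 5] / [3]
  Insert 6 (step 6): P = [2, 3, 4, 6] / [7] / [8];  Q = [1, 2, 4, 5] / [3] / [6]
  Insert 5 (step 7): P = [2, 3, 4, 5] / [6] / [7] / [8];  Q = [1, 2, 4, 5] / [3] / [6] / [7]
  Insert 1 (step 8): P = [1, 3, 4, 5] / [2] / [6] / [7] / [8];  Q = [1, 2, 4, 5] / [3] / [6] / [7] / [8]
  Insert 9 (step 9): P = [1, 3, 4, 5, 9] / [2] / [6] / [7] / [8];  Q = [1, 2, 4, 5, 9] / [3] / [6] / [7] / [8]
Final shape: (5, 1, 1, 1, 1).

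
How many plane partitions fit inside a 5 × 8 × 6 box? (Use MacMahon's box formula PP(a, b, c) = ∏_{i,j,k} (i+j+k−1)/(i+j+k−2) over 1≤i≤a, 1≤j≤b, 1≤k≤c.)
PP(5, 8, 6) = 7997986868872

Evaluate the triple product over i = 1..5, j = 1..8, k = 1..6. The factors are (2/1) · (3/2) · (4/3) · (5/4) · (6/5) · (7/6) · (3/2) · (4/3) · … (240 factors total). The numerators and denominators telescope so the product is an integer; carrying out the multiplication exactly gives PP(5, 8, 6) = 7997986868872.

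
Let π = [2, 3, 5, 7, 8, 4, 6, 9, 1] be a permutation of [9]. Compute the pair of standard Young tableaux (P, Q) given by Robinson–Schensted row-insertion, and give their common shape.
P = [1, 3, 4, 6, 8, 9] / [2, 7] / [5];  Q = [1, 2, 3, 4, 5, 8] / [6, 7] / [9];  common shape = (6, 2, 1)

Row-insert the values π_1, π_2, … into P one at a time, bumping the leftmost entry strictly greater than the inserted value down to the next row. The recording tableau Q records, in position (i, j), the step at which that cell was added to P.
  Insert 2 (step 1): P = [2];  Q = [1]
  Insert 3 (step 2): P = [2, 3];  Q = [1, 2]
  Insert 5 (step 3): P = [2, 3, 5];  Q = [1, 2, 3]
  Insert 7 (step 4): P = [2, 3, 5, 7];  Q = [1, 2, 3, 4]
  Insert 8 (step 5): P = [2, 3, 5, 7, 8];  Q = [1, 2, 3, 4, 5]
  Insert 4 (step 6): P = [2, 3, 4, 7, 8] / [5];  Q = [1, 2, 3, 4, 5] / [6]
  Insert 6 (step 7): P = [2, 3, 4, 6, 8] / [5, 7];  Q = [1, 2, 3, 4, 5] / [6, 7]
  Insert 9 (step 8): P = [2, 3, 4, 6, 8, 9] / [5, 7];  Q = [1, 2, 3, 4, 5, 8] / [6, 7]
  Insert 1 (step 9): P = [1, 3, 4, 6, 8, 9] / [2, 7] / [5];  Q = [1, 2, 3, 4, 5, 8] / [6, 7] / [9]
Final shape: (6, 2, 1).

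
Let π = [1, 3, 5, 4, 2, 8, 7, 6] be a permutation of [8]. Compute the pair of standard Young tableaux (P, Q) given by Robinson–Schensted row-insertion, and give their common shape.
P = [1, 2, 4, 6] / [3, 7] / [5, 8];  Q = [1, 2, 3, 6] / [4, 7] / [5, 8];  common shape = (4, 2, 2)

Row-insert the values π_1, π_2, … into P one at a time, bumping the leftmost entry strictly greater than the inserted value down to the next row. The recording tableau Q records, in position (i, j), the step at which that cell was added to P.
  Insert 1 (step 1): P = [1];  Q = [1]
  Insert 3 (step 2): P = [1, 3];  Q = [1, 2]
  Insert 5 (step 3): P = [1, 3, 5];  Q = [1, 2, 3]
  Insert 4 (step 4): P = [1, 3, 4] / [5];  Q = [1, 2, 3] / [4]
  Insert 2 (step 5): P = [1, 2, 4] / [3] / [5];  Q = [1, 2, 3] / [4] / [5]
  Insert 8 (step 6): P = [1, 2, 4, 8] / [3] / [5];  Q = [1, 2, 3, 6] / [4] / [5]
  Insert 7 (step 7): P = [1, 2, 4, 7] / [3, 8] / [5];  Q = [1, 2, 3, 6] / [4, 7] / [5]
  Insert 6 (step 8): P = [1, 2, 4, 6] / [3, 7] / [5, 8];  Q = [1, 2, 3, 6] / [4, 7] / [5, 8]
Final shape: (4, 2, 2).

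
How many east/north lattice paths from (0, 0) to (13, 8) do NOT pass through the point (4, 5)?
Number of paths = 175770

Total paths from (0, 0) to (13, 8): C(21, 13) = 203490. Paths through (4, 5): (paths (0, 0) → (4, 5)) × (paths (4, 5) → (13, 8)) = C(9, 4) · C(12, 9) = 126 · 220 = 27720. Avoidance count = 203490 − 27720 = 175770.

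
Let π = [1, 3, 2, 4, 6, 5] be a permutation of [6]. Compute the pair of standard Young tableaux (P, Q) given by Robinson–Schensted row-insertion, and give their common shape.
P = [1, 2, 4, 5] / [3, 6];  Q = [1, 2, 4, 5] / [3, 6];  common shape = (4, 2)

Row-insert the values π_1, π_2, … into P one at a time, bumping the leftmost entry strictly greater than the inserted value down to the next row. The recording tableau Q records, in position (i, j), the step at which that cell was added to P.
  Insert 1 (step 1): P = [1];  Q = [1]
  Insert 3 (step 2): P = [1, 3];  Q = [1, 2]
  Insert 2 (step 3): P = [1, 2] / [3];  Q = [1, 2] / [3]
  Insert 4 (step 4): P = [1, 2, 4] / [3];  Q = [1, 2, 4] / [3]
  Insert 6 (step 5): P = [1, 2, 4, 6] / [3];  Q = [1, 2, 4, 5] / [3]
  Insert 5 (step 6): P = [1, 2, 4, 5] / [3, 6];  Q = [1, 2, 4, 5] / [3, 6]
Final shape: (4, 2).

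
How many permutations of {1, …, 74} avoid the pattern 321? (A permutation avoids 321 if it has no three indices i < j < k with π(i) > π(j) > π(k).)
C_74 = 311496878311103321137536291518809134027240

These 321-avoiding permutations are counted by the Catalan number C_n = (1/(n + 1)) · C(2n, n). For n = 74: C_74 = (1/75) · C(148, 74) = 23362265873332749085315221863910685052043000/75 = 311496878311103321137536291518809134027240.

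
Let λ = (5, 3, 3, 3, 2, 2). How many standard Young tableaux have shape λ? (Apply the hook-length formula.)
# SYT of shape (5, 3, 3, 3, 2, 2) = 3267264

Hook-length formula: f^λ = n! / Π hook(c), product over all cells c of the Young diagram. For λ = (5, 3, 3, 3, 2, 2), n = 18 boxes. Hook lengths by row (left-to-right, top-to-bottom): [10, 9, 6, 2, 1]; [7, 6, 3]; [6, 5, 2]; [5, 4, 1]; [3, 2]; [2, 1]. Product of hooks = 1959552000. So f^λ = 18! / 1959552000 = 6402373705728000 / 1959552000 = 3267264.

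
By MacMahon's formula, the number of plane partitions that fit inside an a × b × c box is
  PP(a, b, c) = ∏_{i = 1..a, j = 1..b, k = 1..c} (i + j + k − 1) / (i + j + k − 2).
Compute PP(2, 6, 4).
PP(2, 6, 4) = 13860

Evaluate the triple product over i = 1..2, j = 1..6, k = 1..4. The factors are (2/1) · (3/2) · (4/3) · (5/4) · (3/2) · (4/3) · (5/4) · (6/5) · … (48 factors total). The numerators and denominators telescope so the product is an integer; carrying out the multiplication exactly gives PP(2, 6, 4) = 13860.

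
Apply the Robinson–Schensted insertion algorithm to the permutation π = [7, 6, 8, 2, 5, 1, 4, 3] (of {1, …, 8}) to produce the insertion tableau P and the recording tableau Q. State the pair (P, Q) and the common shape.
P = [1, 3] / [2, 4] / [5, 8] / [6] / [7];  Q = [1, 3] / [2, 5] / [4, 7] / [6] / [8];  common shape = (2, 2, 2, 1, 1)

Row-insert the values π_1, π_2, … into P one at a time, bumping the leftmost entry strictly greater than the inserted value down to the next row. The recording tableau Q records, in position (i, j), the step at which that cell was added to P.
  Insert 7 (step 1): P = [7];  Q = [1]
  Insert 6 (step 2): P = [6] / [7];  Q = [1] / [2]
  Insert 8 (step 3): P = [6, 8] / [7];  Q = [1, 3] / [2]
  Insert 2 (step 4): P = [2, 8] / [6] / [7];  Q = [1, 3] / [2] / [4]
  Insert 5 (step 5): P = [2, 5] / [6, 8] / [7];  Q = [1, 3] / [2, 5] / [4]
  Insert 1 (step 6): P = [1, 5] / [2, 8] / [6] / [7];  Q = [1, 3] / [2, 5] / [4] / [6]
  Insert 4 (step 7): P = [1, 4] / [2, 5] / [6, 8] / [7];  Q = [1, 3] / [2, 5] / [4, 7] / [6]
  Insert 3 (step 8): P = [1, 3] / [2, 4] / [5, 8] / [6] / [7];  Q = [1, 3] / [2, 5] / [4, 7] / [6] / [8]
Final shape: (2, 2, 2, 1, 1).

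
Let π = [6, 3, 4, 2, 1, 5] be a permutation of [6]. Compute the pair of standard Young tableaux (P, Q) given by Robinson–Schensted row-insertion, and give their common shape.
P = [1, 4, 5] / [2] / [3] / [6];  Q = [1, 3, 6] / [2] / [4] / [5];  common shape = (3, 1, 1, 1)

Row-insert the values π_1, π_2, … into P one at a time, bumping the leftmost entry strictly greater than the inserted value down to the next row. The recording tableau Q records, in position (i, j), the step at which that cell was added to P.
  Insert 6 (step 1): P = [6];  Q = [1]
  Insert 3 (step 2): P = [3] / [6];  Q = [1] / [2]
  Insert 4 (step 3): P = [3, 4] / [6];  Q = [1, 3] / [2]
  Insert 2 (step 4): P = [2, 4] / [3] / [6];  Q = [1, 3] / [2] / [4]
  Insert 1 (step 5): P = [1, 4] / [2] / [3] / [6];  Q = [1, 3] / [2] / [4] / [5]
  Insert 5 (step 6): P = [1, 4, 5] / [2] / [3] / [6];  Q = [1, 3, 6] / [2] / [4] / [5]
Final shape: (3, 1, 1, 1).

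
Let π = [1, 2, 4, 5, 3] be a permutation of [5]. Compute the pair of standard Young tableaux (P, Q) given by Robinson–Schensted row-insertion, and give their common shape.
P = [1, 2, 3, 5] / [4];  Q = [1, 2, 3, 4] / [5];  common shape = (4, 1)

Row-insert the values π_1, π_2, … into P one at a time, bumping the leftmost entry strictly greater than the inserted value down to the next row. The recording tableau Q records, in position (i, j), the step at which that cell was added to P.
  Insert 1 (step 1): P = [1];  Q = [1]
  Insert 2 (step 2): P = [1, 2];  Q = [1, 2]
  Insert 4 (step 3): P = [1, 2, 4];  Q = [1, 2, 3]
  Insert 5 (step 4): P = [1, 2, 4, 5];  Q = [1, 2, 3, 4]
  Insert 3 (step 5): P = [1, 2, 3, 5] / [4];  Q = [1, 2, 3, 4] / [5]
Final shape: (4, 1).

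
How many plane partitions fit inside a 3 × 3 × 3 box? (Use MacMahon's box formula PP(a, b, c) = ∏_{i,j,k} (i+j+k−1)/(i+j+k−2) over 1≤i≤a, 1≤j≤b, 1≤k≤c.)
PP(3, 3, 3) = 980

Evaluate the triple product over i = 1..3, j = 1..3, k = 1..3. The factors are (2/1) · (3/2) · (4/3) · (3/2) · (4/3) · (5/4) · (4/3) · (5/4) · … (27 factors total). The numerators and denominators telescope so the product is an integer; carrying out the multiplication exactly gives PP(3, 3, 3) = 980.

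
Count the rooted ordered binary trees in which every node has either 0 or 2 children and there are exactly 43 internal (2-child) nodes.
C_43 = 150853479205085351660700

These full binary trees are counted by the Catalan number C_n = (1/(n + 1)) · C(2n, n). For n = 43: C_43 = (1/44) · C(86, 43) = 6637553085023755473070800/44 = 150853479205085351660700.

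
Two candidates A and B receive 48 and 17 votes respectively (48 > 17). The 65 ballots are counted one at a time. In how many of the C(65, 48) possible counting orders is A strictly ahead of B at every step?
Strict-lead orderings = 890843238203940

Total orderings of the 65 votes with 48 for A: C(65, 48) = 1867897112363100. By the Bertrand ballot formula (Cycle Lemma / reflection principle), the number of orderings in which A is strictly ahead of B throughout is (p − q)/(p + q) · C(p + q, p) = (48 − 17)/(48 + 17) · 1867897112363100 = 890843238203940.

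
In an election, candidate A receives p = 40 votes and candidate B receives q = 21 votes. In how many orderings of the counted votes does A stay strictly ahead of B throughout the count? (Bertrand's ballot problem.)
Strict-lead orderings = 3792621219538305

Total orderings of the 61 votes with 40 for A: C(61, 40) = 12176310231149295. By the Bertrand ballot formula (Cycle Lemma / reflection principle), the number of orderings in which A is strictly ahead of B throughout is (p − q)/(p + q) · C(p + q, p) = (40 − 21)/(40 + 21) · 12176310231149295 = 3792621219538305.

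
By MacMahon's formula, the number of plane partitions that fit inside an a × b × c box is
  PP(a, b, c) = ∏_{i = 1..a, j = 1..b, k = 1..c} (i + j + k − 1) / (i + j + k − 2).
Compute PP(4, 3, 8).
PP(4, 3, 8) = 4723719

Evaluate the triple product over i = 1..4, j = 1..3, k = 1..8. The factors are (2/1) · (3/2) · (4/3) · (5/4) · (6/5) · (7/6) · (8/7) · (9/8) · … (96 factors total). The numerators and denominators telescope so the product is an integer; carrying out the multiplication exactly gives PP(4, 3, 8) = 4723719.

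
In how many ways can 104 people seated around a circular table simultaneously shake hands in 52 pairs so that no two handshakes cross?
C_52 = 29869166945772625950142417512

These noncrossing handshakes are counted by the Catalan number C_n = (1/(n + 1)) · C(2n, n). For n = 52: C_52 = (1/53) · C(104, 52) = 1583065848125949175357548128136/53 = 29869166945772625950142417512.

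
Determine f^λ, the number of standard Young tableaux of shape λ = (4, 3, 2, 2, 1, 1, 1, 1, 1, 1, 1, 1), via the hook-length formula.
# SYT of shape (4, 3, 2, 2, 1, 1, 1, 1, 1, 1, 1, 1) = 976752

Hook-length formula: f^λ = n! / Π hook(c), product over all cells c of the Young diagram. For λ = (4, 3, 2, 2, 1, 1, 1, 1, 1, 1, 1, 1), n = 19 boxes. Hook lengths by row (left-to-right, top-to-bottom): [15, 6, 3, 1]; [13, 4, 1]; [11, 2]; [10, 1]; [8]; [7]; [6]; [5]; [4]; [3]; [2]; [1]. Product of hooks = 124540416000. So f^λ = 19! / 124540416000 = 121645100408832000 / 124540416000 = 976752.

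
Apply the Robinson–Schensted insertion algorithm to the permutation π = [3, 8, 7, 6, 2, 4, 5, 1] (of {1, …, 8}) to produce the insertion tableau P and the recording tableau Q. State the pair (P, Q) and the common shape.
P = [1, 4, 5] / [2, 6] / [3] / [7] / [8];  Q = [1, 2, 7] / [3, 6] / [4] / [5] / [8];  common shape = (3, 2, 1, 1, 1)

Row-insert the values π_1, π_2, … into P one at a time, bumping the leftmost entry strictly greater than the inserted value down to the next row. The recording tableau Q records, in position (i, j), the step at which that cell was added to P.
  Insert 3 (step 1): P = [3];  Q = [1]
  Insert 8 (step 2): P = [3, 8];  Q = [1, 2]
  Insert 7 (step 3): P = [3, 7] / [8];  Q = [1, 2] / [3]
  Insert 6 (step 4): P = [3, 6] / [7] / [8];  Q = [1, 2] / [3] / [4]
  Insert 2 (step 5): P = [2, 6] / [3] / [7] / [8];  Q = [1, 2] / [3] / [4] / [5]
  Insert 4 (step 6): P = [2, 4] / [3, 6] / [7] / [8];  Q = [1, 2] / [3, 6] / [4] / [5]
  Insert 5 (step 7): P = [2, 4, 5] / [3, 6] / [7] / [8];  Q = [1, 2, 7] / [3, 6] / [4] / [5]
  Insert 1 (step 8): P = [1, 4, 5] / [2, 6] / [3] / [7] / [8];  Q = [1, 2, 7] / [3, 6] / [4] / [5] / [8]
Final shape: (3, 2, 1, 1, 1).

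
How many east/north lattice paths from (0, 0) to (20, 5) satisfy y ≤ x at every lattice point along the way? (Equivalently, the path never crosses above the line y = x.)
Number of paths = 40480

By the reflection principle (André's argument), the number of monotone paths to (20, 5) with n ≤ m that never go above y = x is C(25, 20) − C(25, 21) = 53130 − 12650 = 40480.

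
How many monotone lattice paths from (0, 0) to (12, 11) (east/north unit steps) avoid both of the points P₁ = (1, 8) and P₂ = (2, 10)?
Number of paths = 1348373

Inclusion–exclusion. Total paths: C(23, 12) = 1352078. Through P₁: C(9, 1)·C(14, 11) = 3276. Through P₂: C(12, 2)·C(11, 10) = 726. Since P₁ is strictly southwest of P₂, a monotone path through both must visit P₁ then P₂; paths through both = C(9, 1)·C(3, 1)·C(11, 10) = 297. Avoid both = 1352078 − 3276 − 726 + 297 = 1348373.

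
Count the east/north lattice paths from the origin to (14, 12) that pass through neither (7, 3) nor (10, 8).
Number of paths = 5692240

Inclusion–exclusion. Total paths: C(26, 14) = 9657700. Through P₁: C(10, 7)·C(16, 7) = 1372800. Through P₂: C(18, 10)·C(8, 4) = 3063060. Since P₁ is strictly southwest of P₂, a monotone path through both must visit P₁ then P₂; paths through both = C(10, 7)·C(8, 3)·C(8, 4) = 470400. Avoid both = 9657700 − 1372800 − 3063060 + 470400 = 5692240.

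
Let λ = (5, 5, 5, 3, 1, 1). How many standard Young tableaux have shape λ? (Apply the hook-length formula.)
# SYT of shape (5, 5, 5, 3, 1, 1) = 46558512

Hook-length formula: f^λ = n! / Π hook(c), product over all cells c of the Young diagram. For λ = (5, 5, 5, 3, 1, 1), n = 20 boxes. Hook lengths by row (left-to-right, top-to-bottom): [10, 7, 6, 4, 3]; [9, 6, 5, 3, 2]; [8, 5, 4, 2, 1]; [5, 2, 1]; [2]; [1]. Product of hooks = 52254720000. So f^λ = 20! / 52254720000 = 2432902008176640000 / 52254720000 = 46558512.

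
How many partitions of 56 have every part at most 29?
p(56, parts ≤ 29) = 515091

Use the recurrence p(n, m) = p(n, m−1) + p(n−m, m): either the largest part is < m (count p(n, m−1)) or the largest part is exactly m (remove one copy of m, count p(n−m, m)). With p(0, ·) = 1 this gives p(56, parts ≤ 29) = 515091. (By conjugating Young diagrams, this also counts partitions of 56 into at most 29 parts.)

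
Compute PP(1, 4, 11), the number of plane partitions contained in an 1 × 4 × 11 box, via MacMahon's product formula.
PP(1, 4, 11) = 1365

Evaluate the triple product over i = 1..1, j = 1..4, k = 1..11. The factors are (2/1) · (3/2) · (4/3) · (5/4) · (6/5) · (7/6) · (8/7) · (9/8) · … (44 factors total). The numerators and denominators telescope so the product is an integer; carrying out the multiplication exactly gives PP(1, 4, 11) = 1365.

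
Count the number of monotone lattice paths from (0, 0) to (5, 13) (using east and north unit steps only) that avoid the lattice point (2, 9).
Number of paths = 6643

Total paths from (0, 0) to (5, 13): C(18, 5) = 8568. Paths through (2, 9): (paths (0, 0) → (2, 9)) × (paths (2, 9) → (5, 13)) = C(11, 2) · C(7, 3) = 55 · 35 = 1925. Avoidance count = 8568 − 1925 = 6643.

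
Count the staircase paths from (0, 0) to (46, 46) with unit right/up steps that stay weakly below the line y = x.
C_46 = 8740328711533173390046320

These NE paths below the diagonal are counted by the Catalan number C_n = (1/(n + 1)) · C(2n, n). For n = 46: C_46 = (1/47) · C(92, 46) = 410795449442059149332177040/47 = 8740328711533173390046320.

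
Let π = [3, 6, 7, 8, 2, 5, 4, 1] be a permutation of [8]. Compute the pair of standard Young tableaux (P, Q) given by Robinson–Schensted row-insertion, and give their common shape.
P = [1, 4, 7, 8] / [2, 5] / [3] / [6];  Q = [1, 2, 3, 4] / [5, 6] / [7] / [8];  common shape = (4, 2, 1, 1)

Row-insert the values π_1, π_2, … into P one at a time, bumping the leftmost entry strictly greater than the inserted value down to the next row. The recording tableau Q records, in position (i, j), the step at which that cell was added to P.
  Insert 3 (step 1): P = [3];  Q = [1]
  Insert 6 (step 2): P = [3, 6];  Q = [1, 2]
  Insert 7 (step 3): P = [3, 6, 7];  Q = [1, 2, 3]
  Insert 8 (step 4): P = [3, 6, 7, 8];  Q = [1, 2, 3, 4]
  Insert 2 (step 5): P = [2, 6, 7, 8] / [3];  Q = [1, 2, 3, 4] / [5]
  Insert 5 (step 6): P = [2, 5, 7, 8] / [3, 6];  Q = [1, 2, 3, 4] / [5, 6]
  Insert 4 (step 7): P = [2, 4, 7, 8] / [3, 5] / [6];  Q = [1, 2, 3, 4] / [5, 6] / [7]
  Insert 1 (step 8): P = [1, 4, 7, 8] / [2, 5] / [3] / [6];  Q = [1, 2, 3, 4] / [5, 6] / [7] / [8]
Final shape: (4, 2, 1, 1).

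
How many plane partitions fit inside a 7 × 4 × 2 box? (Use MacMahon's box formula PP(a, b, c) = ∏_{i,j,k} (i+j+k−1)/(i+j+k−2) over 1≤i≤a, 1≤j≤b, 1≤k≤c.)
PP(7, 4, 2) = 32670

Evaluate the triple product over i = 1..7, j = 1..4, k = 1..2. The factors are (2/1) · (3/2) · (3/2) · (4/3) · (4/3) · (5/4) · (5/4) · (6/5) · … (56 factors total). The numerators and denominators telescope so the product is an integer; carrying out the multiplication exactly gives PP(7, 4, 2) = 32670.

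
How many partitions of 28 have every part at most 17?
p(28, parts ≤ 17) = 3579

Use the recurrence p(n, m) = p(n, m−1) + p(n−m, m): either the largest part is < m (count p(n, m−1)) or the largest part is exactly m (remove one copy of m, count p(n−m, m)). With p(0, ·) = 1 this gives p(28, parts ≤ 17) = 3579. (By conjugating Young diagrams, this also counts partitions of 28 into at most 17 parts.)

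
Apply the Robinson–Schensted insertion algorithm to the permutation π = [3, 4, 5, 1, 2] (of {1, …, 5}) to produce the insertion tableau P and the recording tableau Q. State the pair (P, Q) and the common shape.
P = [1, 2, 5] / [3, 4];  Q = [1, 2, 3] / [4, 5];  common shape = (3, 2)

Row-insert the values π_1, π_2, … into P one at a time, bumping the leftmost entry strictly greater than the inserted value down to the next row. The recording tableau Q records, in position (i, j), the step at which that cell was added to P.
  Insert 3 (step 1): P = [3];  Q = [1]
  Insert 4 (step 2): P = [3, 4];  Q = [1, 2]
  Insert 5 (step 3): P = [3, 4, 5];  Q = [1, 2, 3]
  Insert 1 (step 4): P = [1, 4, 5] / [3];  Q = [1, 2, 3] / [4]
  Insert 2 (step 5): P = [1, 2, 5] / [3, 4];  Q = [1, 2, 3] / [4, 5]
Final shape: (3, 2).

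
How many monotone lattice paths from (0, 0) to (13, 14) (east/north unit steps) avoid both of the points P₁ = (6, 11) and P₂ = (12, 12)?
Number of paths = 10720608

Inclusion–exclusion. Total paths: C(27, 13) = 20058300. Through P₁: C(17, 6)·C(10, 7) = 1485120. Through P₂: C(24, 12)·C(3, 1) = 8112468. Since P₁ is strictly southwest of P₂, a monotone path through both must visit P₁ then P₂; paths through both = C(17, 6)·C(7, 6)·C(3, 1) = 259896. Avoid both = 20058300 − 1485120 − 8112468 + 259896 = 10720608.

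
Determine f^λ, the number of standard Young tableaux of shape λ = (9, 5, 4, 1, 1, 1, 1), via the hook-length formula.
# SYT of shape (9, 5, 4, 1, 1, 1, 1) = 1045626582

Hook-length formula: f^λ = n! / Π hook(c), product over all cells c of the Young diagram. For λ = (9, 5, 4, 1, 1, 1, 1), n = 22 boxes. Hook lengths by row (left-to-right, top-to-bottom): [15, 10, 9, 8, 6, 4, 3, 2, 1]; [10, 5, 4, 3, 1]; [8, 3, 2, 1]; [4]; [3]; [2]; [1]. Product of hooks = 1074954240000. So f^λ = 22! / 1074954240000 = 1124000727777607680000 / 1074954240000 = 1045626582.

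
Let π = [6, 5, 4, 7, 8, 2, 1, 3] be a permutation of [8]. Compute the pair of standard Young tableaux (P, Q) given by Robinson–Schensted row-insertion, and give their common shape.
P = [1, 3, 8] / [2, 7] / [4] / [5] / [6];  Q = [1, 4, 5] / [2, 8] / [3] / [6] / [7];  common shape = (3, 2, 1, 1, 1)

Row-insert the values π_1, π_2, … into P one at a time, bumping the leftmost entry strictly greater than the inserted value down to the next row. The recording tableau Q records, in position (i, j), the step at which that cell was added to P.
  Insert 6 (step 1): P = [6];  Q = [1]
  Insert 5 (step 2): P = [5] / [6];  Q = [1] / [2]
  Insert 4 (step 3): P = [4] / [5] / [6];  Q = [1] / [2] / [3]
  Insert 7 (step 4): P = [4, 7] / [5] / [6];  Q = [1, 4] / [2] / [3]
  Insert 8 (step 5): P = [4, 7, 8] / [5] / [6];  Q = [1, 4, 5] / [2] / [3]
  Insert 2 (step 6): P = [2, 7, 8] / [4] / [5] / [6];  Q = [1, 4, 5] / [2] / [3] / [6]
  Insert 1 (step 7): P = [1, 7, 8] / [2] / [4] / [5] / [6];  Q = [1, 4, 5] / [2] / [3] / [6] / [7]
  Insert 3 (step 8): P = [1, 3, 8] / [2, 7] / [4] / [5] / [6];  Q = [1, 4, 5] / [2, 8] / [3] / [6] / [7]
Final shape: (3, 2, 1, 1, 1).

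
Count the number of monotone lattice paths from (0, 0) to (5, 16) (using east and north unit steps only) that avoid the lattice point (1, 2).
Number of paths = 11169

Total paths from (0, 0) to (5, 16): C(21, 5) = 20349. Paths through (1, 2): (paths (0, 0) → (1, 2)) × (paths (1, 2) → (5, 16)) = C(3, 1) · C(18, 4) = 3 · 3060 = 9180. Avoidance count = 20349 − 9180 = 11169.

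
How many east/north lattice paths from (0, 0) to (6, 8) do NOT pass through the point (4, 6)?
Number of paths = 1743

Total paths from (0, 0) to (6, 8): C(14, 6) = 3003. Paths through (4, 6): (paths (0, 0) → (4, 6)) × (paths (4, 6) → (6, 8)) = C(10, 4) · C(4, 2) = 210 · 6 = 1260. Avoidance count = 3003 − 1260 = 1743.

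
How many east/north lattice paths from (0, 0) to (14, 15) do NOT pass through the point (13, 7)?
Number of paths = 76861080

Total paths from (0, 0) to (14, 15): C(29, 14) = 77558760. Paths through (13, 7): (paths (0, 0) → (13, 7)) × (paths (13, 7) → (14, 15)) = C(20, 13) · C(9, 1) = 77520 · 9 = 697680. Avoidance count = 77558760 − 697680 = 76861080.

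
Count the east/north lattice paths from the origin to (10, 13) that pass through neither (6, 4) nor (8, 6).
Number of paths = 931168

Inclusion–exclusion. Total paths: C(23, 10) = 1144066. Through P₁: C(10, 6)·C(13, 4) = 150150. Through P₂: C(14, 8)·C(9, 2) = 108108. Since P₁ is strictly southwest of P₂, a monotone path through both must visit P₁ then P₂; paths through both = C(10, 6)·C(4, 2)·C(9, 2) = 45360. Avoid both = 1144066 − 150150 − 108108 + 45360 = 931168.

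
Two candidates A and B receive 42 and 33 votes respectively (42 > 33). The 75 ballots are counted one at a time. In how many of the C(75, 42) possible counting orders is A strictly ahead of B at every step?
Strict-lead orderings = 244022048106645106494

Total orderings of the 75 votes with 42 for A: C(75, 42) = 2033517067555375887450. By the Bertrand ballot formula (Cycle Lemma / reflection principle), the number of orderings in which A is strictly ahead of B throughout is (p − q)/(p + q) · C(p + q, p) = (42 − 33)/(42 + 33) · 2033517067555375887450 = 244022048106645106494.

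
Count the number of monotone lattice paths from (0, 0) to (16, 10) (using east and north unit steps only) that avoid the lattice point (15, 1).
Number of paths = 5311575

Total paths from (0, 0) to (16, 10): C(26, 16) = 5311735. Paths through (15, 1): (paths (0, 0) → (15, 1)) × (paths (15, 1) → (16, 10)) = C(16, 15) · C(10, 1) = 16 · 10 = 160. Avoidance count = 5311735 − 160 = 5311575.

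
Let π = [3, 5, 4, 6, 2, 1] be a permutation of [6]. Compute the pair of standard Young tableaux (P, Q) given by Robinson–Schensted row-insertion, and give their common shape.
P = [1, 4, 6] / [2] / [3] / [5];  Q = [1, 2, 4] / [3] / [5] / [6];  common shape = (3, 1, 1, 1)

Row-insert the values π_1, π_2, … into P one at a time, bumping the leftmost entry strictly greater than the inserted value down to the next row. The recording tableau Q records, in position (i, j), the step at which that cell was added to P.
  Insert 3 (step 1): P = [3];  Q = [1]
  Insert 5 (step 2): P = [3, 5];  Q = [1, 2]
  Insert 4 (step 3): P = [3, 4] / [5];  Q = [1, 2] / [3]
  Insert 6 (step 4): P = [3, 4, 6] / [5];  Q = [1, 2, 4] / [3]
  Insert 2 (step 5): P = [2, 4, 6] / [3] / [5];  Q = [1, 2, 4] / [3] / [5]
  Insert 1 (step 6): P = [1, 4, 6] / [2] / [3] / [5];  Q = [1, 2, 4] / [3] / [5] / [6]
Final shape: (3, 1, 1, 1).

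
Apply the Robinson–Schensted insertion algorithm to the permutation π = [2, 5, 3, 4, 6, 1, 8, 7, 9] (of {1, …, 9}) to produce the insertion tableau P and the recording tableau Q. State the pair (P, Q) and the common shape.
P = [1, 3, 4, 6, 7, 9] / [2, 8] / [5];  Q = [1, 2, 4, 5, 7, 9] / [3, 8] / [6];  common shape = (6, 2, 1)

Row-insert the values π_1, π_2, … into P one at a time, bumping the leftmost entry strictly greater than the inserted value down to the next row. The recording tableau Q records, in position (i, j), the step at which that cell was added to P.
  Insert 2 (step 1): P = [2];  Q = [1]
  Insert 5 (step 2): P = [2, 5];  Q = [1, 2]
  Insert 3 (step 3): P = [2, 3] / [5];  Q = [1, 2] / [3]
  Insert 4 (step 4): P = [2, 3, 4] / [5];  Q = [1, 2, 4] / [3]
  Insert 6 (step 5): P = [2, 3, 4, 6] / [5];  Q = [1, 2, 4, 5] / [3]
  Insert 1 (step 6): P = [1, 3, 4, 6] / [2] / [5];  Q = [1, 2, 4, 5] / [3] / [6]
  Insert 8 (step 7): P = [1, 3, 4, 6, 8] / [2] / [5];  Q = [1, 2, 4, 5, 7] / [3] / [6]
  Insert 7 (step 8): P = [1, 3, 4, 6, 7] / [2, 8] / [5];  Q = [1, 2, 4, 5, 7] / [3, 8] / [6]
  Insert 9 (step 9): P = [1, 3, 4, 6, 7, 9] / [2, 8] / [5];  Q = [1, 2, 4, 5, 7, 9] / [3, 8] / [6]
Final shape: (6, 2, 1).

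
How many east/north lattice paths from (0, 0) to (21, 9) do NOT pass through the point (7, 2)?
Number of paths = 10121070

Total paths from (0, 0) to (21, 9): C(30, 21) = 14307150. Paths through (7, 2): (paths (0, 0) → (7, 2)) × (paths (7, 2) → (21, 9)) = C(9, 7) · C(21, 14) = 36 · 116280 = 4186080. Avoidance count = 14307150 − 4186080 = 10121070.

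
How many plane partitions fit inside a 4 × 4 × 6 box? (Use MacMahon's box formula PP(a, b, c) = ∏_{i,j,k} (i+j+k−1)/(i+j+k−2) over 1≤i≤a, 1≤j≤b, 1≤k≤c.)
PP(4, 4, 6) = 9343620

Evaluate the triple product over i = 1..4, j = 1..4, k = 1..6. The factors are (2/1) · (3/2) · (4/3) · (5/4) · (6/5) · (7/6) · (3/2) · (4/3) · … (96 factors total). The numerators and denominators telescope so the product is an integer; carrying out the multiplication exactly gives PP(4, 4, 6) = 9343620.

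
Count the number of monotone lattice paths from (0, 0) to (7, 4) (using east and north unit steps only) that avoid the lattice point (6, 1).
Number of paths = 302

Total paths from (0, 0) to (7, 4): C(11, 7) = 330. Paths through (6, 1): (paths (0, 0) → (6, 1)) × (paths (6, 1) → (7, 4)) = C(7, 6) · C(4, 1) = 7 · 4 = 28. Avoidance count = 330 − 28 = 302.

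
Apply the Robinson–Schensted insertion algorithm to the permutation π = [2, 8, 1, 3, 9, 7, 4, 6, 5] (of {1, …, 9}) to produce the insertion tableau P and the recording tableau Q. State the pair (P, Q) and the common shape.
P = [1, 3, 4, 5] / [2, 6, 9] / [7] / [8];  Q = [1, 2, 5, 8] / [3, 4, 6] / [7] / [9];  common shape = (4, 3, 1, 1)

Row-insert the values π_1, π_2, … into P one at a time, bumping the leftmost entry strictly greater than the inserted value down to the next row. The recording tableau Q records, in position (i, j), the step at which that cell was added to P.
  Insert 2 (step 1): P = [2];  Q = [1]
  Insert 8 (step 2): P = [2, 8];  Q = [1, 2]
  Insert 1 (step 3): P = [1, 8] / [2];  Q = [1, 2] / [3]
  Insert 3 (step 4): P = [1, 3] / [2, 8];  Q = [1, 2] / [3, 4]
  Insert 9 (step 5): P = [1, 3, 9] / [2, 8];  Q = [1, 2, 5] / [3, 4]
  Insert 7 (step 6): P = [1, 3, 7] / [2, 8, 9];  Q = [1, 2, 5] / [3, 4, 6]
  Insert 4 (step 7): P = [1, 3, 4] / [2, 7, 9] / [8];  Q = [1, 2, 5] / [3, 4, 6] / [7]
  Insert 6 (step 8): P = [1, 3, 4, 6] / [2, 7, 9] / [8];  Q = [1, 2, 5, 8] / [3, 4, 6] / [7]
  Insert 5 (step 9): P = [1, 3, 4, 5] / [2, 6, 9] / [7] / [8];  Q = [1, 2, 5, 8] / [3, 4, 6] / [7] / [9]
Final shape: (4, 3, 1, 1).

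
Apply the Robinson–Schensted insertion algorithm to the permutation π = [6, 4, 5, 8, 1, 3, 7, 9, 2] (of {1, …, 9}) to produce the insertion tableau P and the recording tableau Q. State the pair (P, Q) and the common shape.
P = [1, 2, 7, 9] / [3, 5, 8] / [4] / [6];  Q = [1, 3, 4, 8] / [2, 6, 7] / [5] / [9];  common shape = (4, 3, 1, 1)

Row-insert the values π_1, π_2, … into P one at a time, bumping the leftmost entry strictly greater than the inserted value down to the next row. The recording tableau Q records, in position (i, j), the step at which that cell was added to P.
  Insert 6 (step 1): P = [6];  Q = [1]
  Insert 4 (step 2): P = [4] / [6];  Q = [1] / [2]
  Insert 5 (step 3): P = [4, 5] / [6];  Q = [1, 3] / [2]
  Insert 8 (step 4): P = [4, 5, 8] / [6];  Q = [1, 3, 4] / [2]
  Insert 1 (step 5): P = [1, 5, 8] / [4] / [6];  Q = [1, 3, 4] / [2] / [5]
  Insert 3 (step 6): P = [1, 3, 8] / [4, 5] / [6];  Q = [1, 3, 4] / [2, 6] / [5]
  Insert 7 (step 7): P = [1, 3, 7] / [4, 5, 8] / [6];  Q = [1, 3, 4] / [2, 6, 7] / [5]
  Insert 9 (step 8): P = [1, 3, 7, 9] / [4, 5, 8] / [6];  Q = [1, 3, 4, 8] / [2, 6, 7] / [5]
  Insert 2 (step 9): P = [1, 2, 7, 9] / [3, 5, 8] / [4] / [6];  Q = [1, 3, 4, 8] / [2, 6, 7] / [5] / [9]
Final shape: (4, 3, 1, 1).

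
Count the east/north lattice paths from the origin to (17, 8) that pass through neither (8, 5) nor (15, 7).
Number of paths = 425799

Inclusion–exclusion. Total paths: C(25, 17) = 1081575. Through P₁: C(13, 8)·C(12, 9) = 283140. Through P₂: C(22, 15)·C(3, 2) = 511632. Since P₁ is strictly southwest of P₂, a monotone path through both must visit P₁ then P₂; paths through both = C(13, 8)·C(9, 7)·C(3, 2) = 138996. Avoid both = 1081575 − 283140 − 511632 + 138996 = 425799.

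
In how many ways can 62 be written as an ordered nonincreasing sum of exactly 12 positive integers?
p(62, 12 parts) = 97299

Partitions of n into exactly k parts are in bijection with partitions of n − k into at most k parts (subtract 1 from each part). So p(62, exactly 12) = p(50, parts ≤ 12). Computing via the recurrence p(m, j) = p(m, j−1) + p(m−j, j) gives 97299.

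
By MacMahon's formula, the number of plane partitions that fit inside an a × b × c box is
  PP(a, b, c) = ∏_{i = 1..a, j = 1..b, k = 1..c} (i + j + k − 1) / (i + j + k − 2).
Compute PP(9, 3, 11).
PP(9, 3, 11) = 44648855844320

Evaluate the triple product over i = 1..9, j = 1..3, k = 1..11. The factors are (2/1) · (3/2) · (4/3) · (5/4) · (6/5) · (7/6) · (8/7) · (9/8) · … (297 factors total). The numerators and denominators telescope so the product is an integer; carrying out the multiplication exactly gives PP(9, 3, 11) = 44648855844320.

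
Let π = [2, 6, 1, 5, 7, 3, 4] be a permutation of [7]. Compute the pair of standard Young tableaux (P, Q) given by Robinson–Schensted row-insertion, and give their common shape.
P = [1, 3, 4] / [2, 5, 7] / [6];  Q = [1, 2, 5] / [3, 4, 7] / [6];  common shape = (3, 3, 1)

Row-insert the values π_1, π_2, … into P one at a time, bumping the leftmost entry strictly greater than the inserted value down to the next row. The recording tableau Q records, in position (i, j), the step at which that cell was added to P.
  Insert 2 (step 1): P = [2];  Q = [1]
  Insert 6 (step 2): P = [2, 6];  Q = [1, 2]
  Insert 1 (step 3): P = [1, 6] / [2];  Q = [1, 2] / [3]
  Insert 5 (step 4): P = [1, 5] / [2, 6];  Q = [1, 2] / [3, 4]
  Insert 7 (step 5): P = [1, 5, 7] / [2, 6];  Q = [1, 2, 5] / [3, 4]
  Insert 3 (step 6): P = [1, 3, 7] / [2, 5] / [6];  Q = [1, 2, 5] / [3, 4] / [6]
  Insert 4 (step 7): P = [1, 3, 4] / [2, 5, 7] / [6];  Q = [1, 2, 5] / [3, 4, 7] / [6]
Final shape: (3, 3, 1).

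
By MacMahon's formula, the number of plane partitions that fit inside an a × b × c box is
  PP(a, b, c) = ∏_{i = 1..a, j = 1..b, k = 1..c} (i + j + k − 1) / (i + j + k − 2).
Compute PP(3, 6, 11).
PP(3, 6, 11) = 31803696288

Evaluate the triple product over i = 1..3, j = 1..6, k = 1..11. The factors are (2/1) · (3/2) · (4/3) · (5/4) · (6/5) · (7/6) · (8/7) · (9/8) · … (198 factors total). The numerators and denominators telescope so the product is an integer; carrying out the multiplication exactly gives PP(3, 6, 11) = 31803696288.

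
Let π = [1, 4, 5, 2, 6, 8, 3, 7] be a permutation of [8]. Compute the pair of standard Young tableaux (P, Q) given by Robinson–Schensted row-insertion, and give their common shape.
P = [1, 2, 3, 6, 7] / [4, 5, 8];  Q = [1, 2, 3, 5, 6] / [4, 7, 8];  common shape = (5, 3)

Row-insert the values π_1, π_2, … into P one at a time, bumping the leftmost entry strictly greater than the inserted value down to the next row. The recording tableau Q records, in position (i, j), the step at which that cell was added to P.
  Insert 1 (step 1): P = [1];  Q = [1]
  Insert 4 (step 2): P = [1, 4];  Q = [1, 2]
  Insert 5 (step 3): P = [1, 4, 5];  Q = [1, 2, 3]
  Insert 2 (step 4): P = [1, 2, 5] / [4];  Q = [1, 2, 3] / [4]
  Insert 6 (step 5): P = [1, 2, 5, 6] / [4];  Q = [1, 2, 3, 5] / [4]
  Insert 8 (step 6): P = [1, 2, 5, 6, 8] / [4];  Q = [1, 2, 3, 5, 6] / [4]
  Insert 3 (step 7): P = [1, 2, 3, 6, 8] / [4, 5];  Q = [1, 2, 3, 5, 6] / [4, 7]
  Insert 7 (step 8): P = [1, 2, 3, 6, 7] / [4, 5, 8];  Q = [1, 2, 3, 5, 6] / [4, 7, 8]
Final shape: (5, 3).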